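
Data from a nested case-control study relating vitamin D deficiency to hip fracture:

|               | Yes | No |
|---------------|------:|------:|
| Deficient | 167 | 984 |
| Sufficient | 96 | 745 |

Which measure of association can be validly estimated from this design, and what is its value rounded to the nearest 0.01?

Cells: a = 167, b = 984, c = 96, d = 745.
This is a nested case-control study: participants were sampled on outcome status, so risks in the source population cannot be estimated directly — relative risk is not valid here. The odds ratio is the appropriate measure.
OR = (a·d)/(b·c) = (167 × 745) / (984 × 96) = 124415 / 94464 = 1.31706

1.32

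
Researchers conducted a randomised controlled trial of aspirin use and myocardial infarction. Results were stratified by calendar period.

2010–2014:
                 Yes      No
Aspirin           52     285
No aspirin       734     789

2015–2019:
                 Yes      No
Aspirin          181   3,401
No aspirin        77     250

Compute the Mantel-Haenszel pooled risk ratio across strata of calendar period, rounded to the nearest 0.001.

RR_MH = Σ(aᵢ·n₀ᵢ/nᵢ) / Σ(cᵢ·n₁ᵢ/nᵢ), with n₁ᵢ = aᵢ+bᵢ (exposed), n₀ᵢ = cᵢ+dᵢ (unexposed), nᵢ = n₁ᵢ+n₀ᵢ.
Stratum 1 (2010–2014): n₁ = 337, n₀ = 1523, n = 1860; a·n₀/n = 52·1523/1860 = 42.5785; c·n₁/n = 734·337/1860 = 132.9882
Stratum 2 (2015–2019): n₁ = 3582, n₀ = 327, n = 3909; a·n₀/n = 181·327/3909 = 15.1412; c·n₁/n = 77·3582/3909 = 70.5587
RR_MH = (42.5785 + 15.1412) / (132.9882 + 70.5587) = 57.7197 / 203.5469 = 0.28357

0.284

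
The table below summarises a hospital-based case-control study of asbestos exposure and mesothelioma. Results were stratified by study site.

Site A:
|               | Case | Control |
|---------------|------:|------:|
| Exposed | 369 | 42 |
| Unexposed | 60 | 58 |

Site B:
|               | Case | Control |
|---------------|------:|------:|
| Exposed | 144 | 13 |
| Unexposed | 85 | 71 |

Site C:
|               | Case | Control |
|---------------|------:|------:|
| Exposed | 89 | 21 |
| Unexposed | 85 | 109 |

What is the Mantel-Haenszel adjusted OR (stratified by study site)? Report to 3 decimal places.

OR_MH = Σ(aᵢdᵢ/nᵢ) / Σ(bᵢcᵢ/nᵢ), where nᵢ is the stratum total.
Stratum 1 (Site A): n = 529; a·d/n = 369·58/529 = 40.4575; b·c/n = 42·60/529 = 4.7637
Stratum 2 (Site B): n = 313; a·d/n = 144·71/313 = 32.6645; b·c/n = 13·85/313 = 3.5304
Stratum 3 (Site C): n = 304; a·d/n = 89·109/304 = 31.9112; b·c/n = 21·85/304 = 5.8717
OR_MH = (40.4575 + 32.6645 + 31.9112) / (4.7637 + 3.5304 + 5.8717) = 105.0332 / 14.1658 = 7.41458

7.415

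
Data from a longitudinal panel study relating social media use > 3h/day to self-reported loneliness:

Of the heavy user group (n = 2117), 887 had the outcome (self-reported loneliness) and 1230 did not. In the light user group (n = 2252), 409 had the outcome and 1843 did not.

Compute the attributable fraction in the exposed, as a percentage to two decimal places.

56.65

From the description: a = 887, b = 1230, c = 409, d = 1843.
Risk in exposed = 887/2117 = 0.41899; risk in unexposed = 409/2252 = 0.18162.
RR = 0.41899/0.18162 = 2.30700
AR% = (RR − 1)/RR × 100 = (2.30700 − 1)/2.30700 × 100 = 56.6537%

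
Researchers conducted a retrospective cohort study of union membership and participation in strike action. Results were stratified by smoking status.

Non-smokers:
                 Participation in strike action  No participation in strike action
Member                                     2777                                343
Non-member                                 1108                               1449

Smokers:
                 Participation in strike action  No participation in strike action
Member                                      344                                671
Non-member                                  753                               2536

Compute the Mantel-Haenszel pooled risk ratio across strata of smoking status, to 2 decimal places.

1.92

RR_MH = Σ(aᵢ·n₀ᵢ/nᵢ) / Σ(cᵢ·n₁ᵢ/nᵢ), with n₁ᵢ = aᵢ+bᵢ (exposed), n₀ᵢ = cᵢ+dᵢ (unexposed), nᵢ = n₁ᵢ+n₀ᵢ.
Stratum 1 (Non-smokers): n₁ = 3120, n₀ = 2557, n = 5677; a·n₀/n = 2777·2557/5677 = 1250.7995; c·n₁/n = 1108·3120/5677 = 608.9413
Stratum 2 (Smokers): n₁ = 1015, n₀ = 3289, n = 4304; a·n₀/n = 344·3289/4304 = 262.8755; c·n₁/n = 753·1015/4304 = 177.5778
RR_MH = (1250.7995 + 262.8755) / (608.9413 + 177.5778) = 1513.6750 / 786.5192 = 1.92452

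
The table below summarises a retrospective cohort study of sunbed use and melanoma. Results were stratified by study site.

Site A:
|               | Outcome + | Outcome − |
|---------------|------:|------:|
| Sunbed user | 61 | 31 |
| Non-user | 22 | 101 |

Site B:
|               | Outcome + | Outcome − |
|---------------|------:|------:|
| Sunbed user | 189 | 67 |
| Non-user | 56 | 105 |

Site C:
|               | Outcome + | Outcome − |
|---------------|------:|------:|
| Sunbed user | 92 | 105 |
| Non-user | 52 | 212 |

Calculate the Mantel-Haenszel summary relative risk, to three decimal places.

2.432

RR_MH = Σ(aᵢ·n₀ᵢ/nᵢ) / Σ(cᵢ·n₁ᵢ/nᵢ), with n₁ᵢ = aᵢ+bᵢ (exposed), n₀ᵢ = cᵢ+dᵢ (unexposed), nᵢ = n₁ᵢ+n₀ᵢ.
Stratum 1 (Site A): n₁ = 92, n₀ = 123, n = 215; a·n₀/n = 61·123/215 = 34.8977; c·n₁/n = 22·92/215 = 9.4140
Stratum 2 (Site B): n₁ = 256, n₀ = 161, n = 417; a·n₀/n = 189·161/417 = 72.9712; c·n₁/n = 56·256/417 = 34.3789
Stratum 3 (Site C): n₁ = 197, n₀ = 264, n = 461; a·n₀/n = 92·264/461 = 52.6855; c·n₁/n = 52·197/461 = 22.2213
RR_MH = (34.8977 + 72.9712 + 52.6855) / (9.4140 + 34.3789 + 22.2213) = 160.5544 / 66.0141 = 2.43212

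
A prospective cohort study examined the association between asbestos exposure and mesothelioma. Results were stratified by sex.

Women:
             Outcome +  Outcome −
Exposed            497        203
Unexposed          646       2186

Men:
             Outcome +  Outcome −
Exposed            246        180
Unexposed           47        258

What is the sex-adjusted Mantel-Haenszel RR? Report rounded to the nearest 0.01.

3.22

RR_MH = Σ(aᵢ·n₀ᵢ/nᵢ) / Σ(cᵢ·n₁ᵢ/nᵢ), with n₁ᵢ = aᵢ+bᵢ (exposed), n₀ᵢ = cᵢ+dᵢ (unexposed), nᵢ = n₁ᵢ+n₀ᵢ.
Stratum 1 (Women): n₁ = 700, n₀ = 2832, n = 3532; a·n₀/n = 497·2832/3532 = 398.5006; c·n₁/n = 646·700/3532 = 128.0294
Stratum 2 (Men): n₁ = 426, n₀ = 305, n = 731; a·n₀/n = 246·305/731 = 102.6402; c·n₁/n = 47·426/731 = 27.3899
RR_MH = (398.5006 + 102.6402) / (128.0294 + 27.3899) = 501.1408 / 155.4193 = 3.22444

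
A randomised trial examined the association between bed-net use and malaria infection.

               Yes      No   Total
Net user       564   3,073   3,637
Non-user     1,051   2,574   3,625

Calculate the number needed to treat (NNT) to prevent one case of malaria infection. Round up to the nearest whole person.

Risk in treated group = 564/3637 = 0.15507; risk in control = 1051/3625 = 0.28993.
Absolute risk reduction = 0.28993 − 0.15507 = 0.13486
NNT = 1 / ARR = 1 / 0.13486 = 7.415 → round up → 8

8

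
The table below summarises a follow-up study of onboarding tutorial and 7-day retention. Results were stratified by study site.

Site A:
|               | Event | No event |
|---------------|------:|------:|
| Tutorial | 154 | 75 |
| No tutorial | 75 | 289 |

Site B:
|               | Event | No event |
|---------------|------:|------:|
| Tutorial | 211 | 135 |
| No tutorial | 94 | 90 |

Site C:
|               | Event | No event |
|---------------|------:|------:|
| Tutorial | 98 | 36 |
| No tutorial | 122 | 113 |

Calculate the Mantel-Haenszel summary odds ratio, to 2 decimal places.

3.11

OR_MH = Σ(aᵢdᵢ/nᵢ) / Σ(bᵢcᵢ/nᵢ), where nᵢ is the stratum total.
Stratum 1 (Site A): n = 593; a·d/n = 154·289/593 = 75.0523; b·c/n = 75·75/593 = 9.4857
Stratum 2 (Site B): n = 530; a·d/n = 211·90/530 = 35.8302; b·c/n = 135·94/530 = 23.9434
Stratum 3 (Site C): n = 369; a·d/n = 98·113/369 = 30.0108; b·c/n = 36·122/369 = 11.9024
OR_MH = (75.0523 + 35.8302 + 30.0108) / (9.4857 + 23.9434 + 11.9024) = 140.8933 / 45.3315 = 3.10807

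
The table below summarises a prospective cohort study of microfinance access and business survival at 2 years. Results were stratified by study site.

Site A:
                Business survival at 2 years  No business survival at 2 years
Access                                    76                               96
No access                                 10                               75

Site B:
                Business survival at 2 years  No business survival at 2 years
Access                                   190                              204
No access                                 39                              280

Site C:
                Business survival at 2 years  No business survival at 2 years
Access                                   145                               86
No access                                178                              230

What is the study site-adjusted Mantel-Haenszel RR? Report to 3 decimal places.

RR_MH = Σ(aᵢ·n₀ᵢ/nᵢ) / Σ(cᵢ·n₁ᵢ/nᵢ), with n₁ᵢ = aᵢ+bᵢ (exposed), n₀ᵢ = cᵢ+dᵢ (unexposed), nᵢ = n₁ᵢ+n₀ᵢ.
Stratum 1 (Site A): n₁ = 172, n₀ = 85, n = 257; a·n₀/n = 76·85/257 = 25.1362; c·n₁/n = 10·172/257 = 6.6926
Stratum 2 (Site B): n₁ = 394, n₀ = 319, n = 713; a·n₀/n = 190·319/713 = 85.0070; c·n₁/n = 39·394/713 = 21.5512
Stratum 3 (Site C): n₁ = 231, n₀ = 408, n = 639; a·n₀/n = 145·408/639 = 92.5822; c·n₁/n = 178·231/639 = 64.3474
RR_MH = (25.1362 + 85.0070 + 92.5822) / (6.6926 + 21.5512 + 64.3474) = 202.7254 / 92.5912 = 2.18947

2.189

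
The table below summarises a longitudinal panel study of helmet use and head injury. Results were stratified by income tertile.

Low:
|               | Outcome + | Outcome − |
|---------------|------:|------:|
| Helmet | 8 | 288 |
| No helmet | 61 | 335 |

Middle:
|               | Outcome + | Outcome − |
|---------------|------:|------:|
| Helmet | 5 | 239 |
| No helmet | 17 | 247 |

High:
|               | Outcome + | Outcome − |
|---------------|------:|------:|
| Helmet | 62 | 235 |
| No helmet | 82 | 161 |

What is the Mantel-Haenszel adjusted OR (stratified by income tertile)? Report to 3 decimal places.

OR_MH = Σ(aᵢdᵢ/nᵢ) / Σ(bᵢcᵢ/nᵢ), where nᵢ is the stratum total.
Stratum 1 (Low): n = 692; a·d/n = 8·335/692 = 3.8728; b·c/n = 288·61/692 = 25.3873
Stratum 2 (Middle): n = 508; a·d/n = 5·247/508 = 2.4311; b·c/n = 239·17/508 = 7.9980
Stratum 3 (High): n = 540; a·d/n = 62·161/540 = 18.4852; b·c/n = 235·82/540 = 35.6852
OR_MH = (3.8728 + 2.4311 + 18.4852) / (25.3873 + 7.9980 + 35.6852) = 24.7891 / 69.0705 = 0.35890

0.359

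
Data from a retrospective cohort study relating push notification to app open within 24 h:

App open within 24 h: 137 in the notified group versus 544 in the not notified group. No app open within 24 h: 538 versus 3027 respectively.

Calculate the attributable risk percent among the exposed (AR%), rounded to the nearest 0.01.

From the description: a = 137, b = 538, c = 544, d = 3027.
Risk in exposed = 137/675 = 0.20296; risk in unexposed = 544/3571 = 0.15234.
RR = 0.20296/0.15234 = 1.33232
AR% = (RR − 1)/RR × 100 = (1.33232 − 1)/1.33232 × 100 = 24.9428%

24.94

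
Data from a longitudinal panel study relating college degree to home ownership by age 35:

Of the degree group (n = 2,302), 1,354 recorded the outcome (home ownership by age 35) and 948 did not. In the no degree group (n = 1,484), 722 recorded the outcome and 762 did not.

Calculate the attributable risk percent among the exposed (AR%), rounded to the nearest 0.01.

17.28

From the description: a = 1354, b = 948, c = 722, d = 762.
Risk in exposed = 1354/2302 = 0.58818; risk in unexposed = 722/1484 = 0.48652.
RR = 0.58818/0.48652 = 1.20895
AR% = (RR − 1)/RR × 100 = (1.20895 − 1)/1.20895 × 100 = 17.2839%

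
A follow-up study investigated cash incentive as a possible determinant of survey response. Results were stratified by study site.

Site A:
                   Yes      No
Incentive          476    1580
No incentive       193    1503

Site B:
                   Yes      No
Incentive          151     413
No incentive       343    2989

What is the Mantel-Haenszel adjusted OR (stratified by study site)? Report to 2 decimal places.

OR_MH = Σ(aᵢdᵢ/nᵢ) / Σ(bᵢcᵢ/nᵢ), where nᵢ is the stratum total.
Stratum 1 (Site A): n = 3752; a·d/n = 476·1503/3752 = 190.6791; b·c/n = 1580·193/3752 = 81.2740
Stratum 2 (Site B): n = 3896; a·d/n = 151·2989/3896 = 115.8468; b·c/n = 413·343/3896 = 36.3601
OR_MH = (190.6791 + 115.8468) / (81.2740 + 36.3601) = 306.5259 / 117.6341 = 2.60576

2.61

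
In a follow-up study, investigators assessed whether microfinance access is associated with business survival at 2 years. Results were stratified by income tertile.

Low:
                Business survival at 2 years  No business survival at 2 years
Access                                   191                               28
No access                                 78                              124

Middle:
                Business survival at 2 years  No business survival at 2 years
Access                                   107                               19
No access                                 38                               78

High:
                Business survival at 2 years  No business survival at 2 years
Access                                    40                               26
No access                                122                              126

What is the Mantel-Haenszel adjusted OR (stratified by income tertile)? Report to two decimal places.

OR_MH = Σ(aᵢdᵢ/nᵢ) / Σ(bᵢcᵢ/nᵢ), where nᵢ is the stratum total.
Stratum 1 (Low): n = 421; a·d/n = 191·124/421 = 56.2565; b·c/n = 28·78/421 = 5.1876
Stratum 2 (Middle): n = 242; a·d/n = 107·78/242 = 34.4876; b·c/n = 19·38/242 = 2.9835
Stratum 3 (High): n = 314; a·d/n = 40·126/314 = 16.0510; b·c/n = 26·122/314 = 10.1019
OR_MH = (56.2565 + 34.4876 + 16.0510) / (5.1876 + 2.9835 + 10.1019) = 106.7951 / 18.2730 = 5.84441

5.84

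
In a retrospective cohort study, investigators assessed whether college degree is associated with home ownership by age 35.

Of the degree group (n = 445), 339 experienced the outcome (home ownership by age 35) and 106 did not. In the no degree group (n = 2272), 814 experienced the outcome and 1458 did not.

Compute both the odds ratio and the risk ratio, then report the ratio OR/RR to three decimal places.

From the description: a = 339, b = 106, c = 814, d = 1458.
OR = (339·1458)/(106·814) = 494262/86284 = 5.72832
Risk in exposed = 339/445 = 0.76180; risk in unexposed = 814/2272 = 0.35827; RR = 2.12630
OR/RR = 5.72832 / 2.12630 = 2.69404
The outcome is not rare, so the OR lies further from 1 than the RR.

2.694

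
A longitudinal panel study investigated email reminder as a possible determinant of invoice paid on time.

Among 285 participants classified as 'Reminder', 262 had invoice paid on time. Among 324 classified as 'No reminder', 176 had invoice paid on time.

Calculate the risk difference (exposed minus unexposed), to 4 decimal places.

0.3761

From the description: a = 262, b = 23, c = 176, d = 148.
Risk in exposed = 262/285 = 0.919298; risk in unexposed = 176/324 = 0.543210.
Risk difference = 0.919298 − 0.543210 = 0.376088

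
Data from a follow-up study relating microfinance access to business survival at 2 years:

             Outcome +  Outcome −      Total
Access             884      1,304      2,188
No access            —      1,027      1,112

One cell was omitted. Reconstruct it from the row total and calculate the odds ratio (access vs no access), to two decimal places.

8.19

The missing cell is in the unexposed row: 1112 − 1027 = 85.
So a = 884, b = 1304, c = 85, d = 1027.
OR = (a·d)/(b·c) = (884 × 1027) / (1304 × 85) = 907868 / 110840 = 8.19080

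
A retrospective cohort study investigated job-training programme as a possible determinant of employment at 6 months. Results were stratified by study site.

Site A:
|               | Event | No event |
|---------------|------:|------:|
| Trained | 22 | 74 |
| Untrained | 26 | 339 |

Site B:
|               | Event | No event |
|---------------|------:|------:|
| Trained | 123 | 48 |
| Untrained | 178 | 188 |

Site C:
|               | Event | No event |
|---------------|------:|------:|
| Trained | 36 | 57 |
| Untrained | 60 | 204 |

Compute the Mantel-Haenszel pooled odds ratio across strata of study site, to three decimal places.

OR_MH = Σ(aᵢdᵢ/nᵢ) / Σ(bᵢcᵢ/nᵢ), where nᵢ is the stratum total.
Stratum 1 (Site A): n = 461; a·d/n = 22·339/461 = 16.1779; b·c/n = 74·26/461 = 4.1735
Stratum 2 (Site B): n = 537; a·d/n = 123·188/537 = 43.0615; b·c/n = 48·178/537 = 15.9106
Stratum 3 (Site C): n = 357; a·d/n = 36·204/357 = 20.5714; b·c/n = 57·60/357 = 9.5798
OR_MH = (16.1779 + 43.0615 + 20.5714) / (4.1735 + 15.9106 + 9.5798) = 79.8108 / 29.6640 = 2.69049

2.690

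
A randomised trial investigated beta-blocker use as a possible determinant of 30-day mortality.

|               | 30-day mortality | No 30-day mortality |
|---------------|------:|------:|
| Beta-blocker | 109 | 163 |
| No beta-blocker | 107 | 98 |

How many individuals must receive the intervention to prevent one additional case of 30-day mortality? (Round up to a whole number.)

Risk in treated group = 109/272 = 0.40074; risk in control = 107/205 = 0.52195.
Absolute risk reduction = 0.52195 − 0.40074 = 0.12122
NNT = 1 / ARR = 1 / 0.12122 = 8.250 → round up → 9

9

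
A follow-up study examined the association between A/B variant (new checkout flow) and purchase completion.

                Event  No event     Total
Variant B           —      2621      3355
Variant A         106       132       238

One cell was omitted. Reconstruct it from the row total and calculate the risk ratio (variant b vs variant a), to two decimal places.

0.49

The missing cell is in the exposed row: 3355 − 2621 = 734.
So a = 734, b = 2621, c = 106, d = 132.
RR = [a/(a+b)] / [c/(c+d)] = (734/3355) / (106/238) = 0.21878/0.44538 = 0.49122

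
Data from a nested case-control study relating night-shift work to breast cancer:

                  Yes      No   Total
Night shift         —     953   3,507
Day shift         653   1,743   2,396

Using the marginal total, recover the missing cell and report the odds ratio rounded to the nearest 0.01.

7.15

The missing cell is in the exposed row: 3507 − 953 = 2554.
So a = 2554, b = 953, c = 653, d = 1743.
OR = (a·d)/(b·c) = (2554 × 1743) / (953 × 653) = 4451622 / 622309 = 7.15339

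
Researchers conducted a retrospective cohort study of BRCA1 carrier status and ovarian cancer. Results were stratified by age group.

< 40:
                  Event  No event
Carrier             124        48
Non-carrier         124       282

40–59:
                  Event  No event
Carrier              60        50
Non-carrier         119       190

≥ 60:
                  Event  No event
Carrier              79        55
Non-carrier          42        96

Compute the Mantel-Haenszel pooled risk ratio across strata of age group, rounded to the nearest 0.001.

RR_MH = Σ(aᵢ·n₀ᵢ/nᵢ) / Σ(cᵢ·n₁ᵢ/nᵢ), with n₁ᵢ = aᵢ+bᵢ (exposed), n₀ᵢ = cᵢ+dᵢ (unexposed), nᵢ = n₁ᵢ+n₀ᵢ.
Stratum 1 (< 40): n₁ = 172, n₀ = 406, n = 578; a·n₀/n = 124·406/578 = 87.1003; c·n₁/n = 124·172/578 = 36.8997
Stratum 2 (40–59): n₁ = 110, n₀ = 309, n = 419; a·n₀/n = 60·309/419 = 44.2482; c·n₁/n = 119·110/419 = 31.2411
Stratum 3 (≥ 60): n₁ = 134, n₀ = 138, n = 272; a·n₀/n = 79·138/272 = 40.0809; c·n₁/n = 42·134/272 = 20.6912
RR_MH = (87.1003 + 44.2482 + 40.0809) / (36.8997 + 31.2411 + 20.6912) = 171.4294 / 88.8319 = 1.92982

1.930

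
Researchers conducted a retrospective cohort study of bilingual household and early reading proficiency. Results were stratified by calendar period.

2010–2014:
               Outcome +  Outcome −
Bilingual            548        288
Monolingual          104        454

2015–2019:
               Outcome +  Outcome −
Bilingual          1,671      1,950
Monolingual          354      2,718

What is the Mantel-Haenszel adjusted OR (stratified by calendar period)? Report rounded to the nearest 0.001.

OR_MH = Σ(aᵢdᵢ/nᵢ) / Σ(bᵢcᵢ/nᵢ), where nᵢ is the stratum total.
Stratum 1 (2010–2014): n = 1394; a·d/n = 548·454/1394 = 178.4735; b·c/n = 288·104/1394 = 21.4864
Stratum 2 (2015–2019): n = 6693; a·d/n = 1671·2718/6693 = 678.5863; b·c/n = 1950·354/6693 = 103.1376
OR_MH = (178.4735 + 678.5863) / (21.4864 + 103.1376) = 857.0597 / 124.6240 = 6.87717

6.877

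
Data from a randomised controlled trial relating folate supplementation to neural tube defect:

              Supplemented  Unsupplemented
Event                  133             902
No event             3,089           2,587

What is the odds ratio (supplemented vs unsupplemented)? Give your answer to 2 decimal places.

Reading the table with exposure as columns: a = 133 (Supplemented, case), b = 3089 (Supplemented, non-case), c = 902 (Unsupplemented, case), d = 2587.
OR = (a·d)/(b·c) = (133 × 2587) / (3089 × 902) = 344071 / 2786278 = 0.12349
Exposure is associated with lower odds of neural tube defect (OR = 0.12 < 1).

0.12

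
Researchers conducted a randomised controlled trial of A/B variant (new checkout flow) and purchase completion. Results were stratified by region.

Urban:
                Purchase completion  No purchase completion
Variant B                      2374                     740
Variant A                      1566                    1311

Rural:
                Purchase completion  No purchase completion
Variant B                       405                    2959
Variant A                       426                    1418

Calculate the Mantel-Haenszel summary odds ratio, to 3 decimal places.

1.446

OR_MH = Σ(aᵢdᵢ/nᵢ) / Σ(bᵢcᵢ/nᵢ), where nᵢ is the stratum total.
Stratum 1 (Urban): n = 5991; a·d/n = 2374·1311/5991 = 519.4982; b·c/n = 740·1566/5991 = 193.4301
Stratum 2 (Rural): n = 5208; a·d/n = 405·1418/5208 = 110.2707; b·c/n = 2959·426/5208 = 242.0380
OR_MH = (519.4982 + 110.2707) / (193.4301 + 242.0380) = 629.7690 / 435.4682 = 1.44619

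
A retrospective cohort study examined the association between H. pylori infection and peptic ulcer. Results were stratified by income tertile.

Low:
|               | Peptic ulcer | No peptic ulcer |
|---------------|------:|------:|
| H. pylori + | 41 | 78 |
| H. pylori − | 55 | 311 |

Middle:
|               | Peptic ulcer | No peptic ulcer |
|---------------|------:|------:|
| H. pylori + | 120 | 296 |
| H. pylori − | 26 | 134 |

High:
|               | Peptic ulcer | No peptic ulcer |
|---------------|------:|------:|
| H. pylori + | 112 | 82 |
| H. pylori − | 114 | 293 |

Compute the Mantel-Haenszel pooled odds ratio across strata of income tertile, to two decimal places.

OR_MH = Σ(aᵢdᵢ/nᵢ) / Σ(bᵢcᵢ/nᵢ), where nᵢ is the stratum total.
Stratum 1 (Low): n = 485; a·d/n = 41·311/485 = 26.2907; b·c/n = 78·55/485 = 8.8454
Stratum 2 (Middle): n = 576; a·d/n = 120·134/576 = 27.9167; b·c/n = 296·26/576 = 13.3611
Stratum 3 (High): n = 601; a·d/n = 112·293/601 = 54.6023; b·c/n = 82·114/601 = 15.5541
OR_MH = (26.2907 + 27.9167 + 54.6023) / (8.8454 + 13.3611 + 15.5541) = 108.8097 / 37.7605 = 2.88157

2.88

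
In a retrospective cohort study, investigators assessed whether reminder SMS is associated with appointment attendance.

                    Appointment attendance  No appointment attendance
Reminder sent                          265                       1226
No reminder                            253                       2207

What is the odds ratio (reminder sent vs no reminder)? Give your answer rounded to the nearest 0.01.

Cells: a = 265, b = 1226, c = 253, d = 2207.
OR = (a·d)/(b·c) = (265 × 2207) / (1226 × 253) = 584855 / 310178 = 1.88555
The odds of appointment attendance are about 1.89 times as high in the reminder sent group.

1.89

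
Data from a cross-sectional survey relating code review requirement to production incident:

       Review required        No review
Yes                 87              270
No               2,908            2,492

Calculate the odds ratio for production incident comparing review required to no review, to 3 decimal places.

0.276

Reading the table with exposure as columns: a = 87 (Review required, case), b = 2908 (Review required, non-case), c = 270 (No review, case), d = 2492.
OR = (a·d)/(b·c) = (87 × 2492) / (2908 × 270) = 216804 / 785160 = 0.27613
Exposure is associated with lower odds of production incident (OR = 0.28 < 1).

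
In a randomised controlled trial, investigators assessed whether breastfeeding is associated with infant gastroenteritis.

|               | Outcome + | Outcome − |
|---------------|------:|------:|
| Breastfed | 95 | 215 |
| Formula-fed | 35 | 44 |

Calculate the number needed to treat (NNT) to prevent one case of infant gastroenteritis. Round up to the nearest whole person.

Risk in treated group = 95/310 = 0.30645; risk in control = 35/79 = 0.44304.
Absolute risk reduction = 0.44304 − 0.30645 = 0.13659
NNT = 1 / ARR = 1 / 0.13659 = 7.321 → round up → 8

8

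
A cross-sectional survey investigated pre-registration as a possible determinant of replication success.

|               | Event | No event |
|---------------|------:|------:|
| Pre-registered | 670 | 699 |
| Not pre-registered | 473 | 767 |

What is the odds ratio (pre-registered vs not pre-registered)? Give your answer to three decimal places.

1.554

Cells: a = 670, b = 699, c = 473, d = 767.
OR = (a·d)/(b·c) = (670 × 767) / (699 × 473) = 513890 / 330627 = 1.55429
The odds of replication success are about 1.55 times as high in the pre-registered group.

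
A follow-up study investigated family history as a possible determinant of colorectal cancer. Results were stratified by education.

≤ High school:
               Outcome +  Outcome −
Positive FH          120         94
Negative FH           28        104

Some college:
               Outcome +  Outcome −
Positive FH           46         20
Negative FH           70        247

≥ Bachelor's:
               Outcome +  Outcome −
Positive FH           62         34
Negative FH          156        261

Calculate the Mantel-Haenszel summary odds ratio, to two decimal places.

OR_MH = Σ(aᵢdᵢ/nᵢ) / Σ(bᵢcᵢ/nᵢ), where nᵢ is the stratum total.
Stratum 1 (≤ High school): n = 346; a·d/n = 120·104/346 = 36.0694; b·c/n = 94·28/346 = 7.6069
Stratum 2 (Some college): n = 383; a·d/n = 46·247/383 = 29.6658; b·c/n = 20·70/383 = 3.6554
Stratum 3 (≥ Bachelor's): n = 513; a·d/n = 62·261/513 = 31.5439; b·c/n = 34·156/513 = 10.3392
OR_MH = (36.0694 + 29.6658 + 31.5439) / (7.6069 + 3.6554 + 10.3392) = 97.2790 / 21.6015 = 4.50335

4.50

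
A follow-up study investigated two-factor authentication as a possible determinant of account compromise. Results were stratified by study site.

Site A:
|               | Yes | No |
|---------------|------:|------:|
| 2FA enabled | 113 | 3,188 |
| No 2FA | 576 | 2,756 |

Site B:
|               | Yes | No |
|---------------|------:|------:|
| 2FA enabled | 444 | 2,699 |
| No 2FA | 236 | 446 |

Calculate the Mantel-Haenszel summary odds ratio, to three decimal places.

OR_MH = Σ(aᵢdᵢ/nᵢ) / Σ(bᵢcᵢ/nᵢ), where nᵢ is the stratum total.
Stratum 1 (Site A): n = 6633; a·d/n = 113·2756/6633 = 46.9513; b·c/n = 3188·576/6633 = 276.8412
Stratum 2 (Site B): n = 3825; a·d/n = 444·446/3825 = 51.7710; b·c/n = 2699·236/3825 = 166.5265
OR_MH = (46.9513 + 51.7710) / (276.8412 + 166.5265) = 98.7223 / 443.3678 = 0.22266

0.223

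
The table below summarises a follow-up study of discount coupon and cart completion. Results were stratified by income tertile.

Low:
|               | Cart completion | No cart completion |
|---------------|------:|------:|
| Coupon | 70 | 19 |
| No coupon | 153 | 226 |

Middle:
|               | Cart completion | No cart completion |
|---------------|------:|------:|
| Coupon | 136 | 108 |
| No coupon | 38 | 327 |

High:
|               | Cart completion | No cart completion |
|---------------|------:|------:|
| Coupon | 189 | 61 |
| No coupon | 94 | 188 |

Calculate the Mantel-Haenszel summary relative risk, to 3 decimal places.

2.694

RR_MH = Σ(aᵢ·n₀ᵢ/nᵢ) / Σ(cᵢ·n₁ᵢ/nᵢ), with n₁ᵢ = aᵢ+bᵢ (exposed), n₀ᵢ = cᵢ+dᵢ (unexposed), nᵢ = n₁ᵢ+n₀ᵢ.
Stratum 1 (Low): n₁ = 89, n₀ = 379, n = 468; a·n₀/n = 70·379/468 = 56.6880; c·n₁/n = 153·89/468 = 29.0962
Stratum 2 (Middle): n₁ = 244, n₀ = 365, n = 609; a·n₀/n = 136·365/609 = 81.5107; c·n₁/n = 38·244/609 = 15.2250
Stratum 3 (High): n₁ = 250, n₀ = 282, n = 532; a·n₀/n = 189·282/532 = 100.1842; c·n₁/n = 94·250/532 = 44.1729
RR_MH = (56.6880 + 81.5107 + 100.1842) / (29.0962 + 15.2250 + 44.1729) = 238.3829 / 88.4940 = 2.69377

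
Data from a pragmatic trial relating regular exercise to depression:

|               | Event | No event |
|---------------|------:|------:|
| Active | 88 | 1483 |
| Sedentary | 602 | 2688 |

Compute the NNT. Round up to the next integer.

8

Risk in treated group = 88/1571 = 0.05602; risk in control = 602/3290 = 0.18298.
Absolute risk reduction = 0.18298 − 0.05602 = 0.12696
NNT = 1 / ARR = 1 / 0.12696 = 7.876 → round up → 8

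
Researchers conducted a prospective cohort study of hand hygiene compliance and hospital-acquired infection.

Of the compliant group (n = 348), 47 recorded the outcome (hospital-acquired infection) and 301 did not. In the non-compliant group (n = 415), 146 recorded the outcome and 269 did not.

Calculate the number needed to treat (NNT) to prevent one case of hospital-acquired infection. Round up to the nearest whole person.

Risk in treated group = 47/348 = 0.13506; risk in control = 146/415 = 0.35181.
Absolute risk reduction = 0.35181 − 0.13506 = 0.21675
NNT = 1 / ARR = 1 / 0.21675 = 4.614 → round up → 5

5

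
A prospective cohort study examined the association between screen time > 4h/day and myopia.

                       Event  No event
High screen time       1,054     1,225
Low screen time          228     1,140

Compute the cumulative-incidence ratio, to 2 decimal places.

2.77

Cells: a = 1054, b = 1225, c = 228, d = 1140.
Risk in exposed = 1054/2279 = 0.46248; risk in unexposed = 228/1368 = 0.16667.
RR = 0.46248 / 0.16667 = 2.77490
The risk among the exposed is 2.77 times that among the unexposed.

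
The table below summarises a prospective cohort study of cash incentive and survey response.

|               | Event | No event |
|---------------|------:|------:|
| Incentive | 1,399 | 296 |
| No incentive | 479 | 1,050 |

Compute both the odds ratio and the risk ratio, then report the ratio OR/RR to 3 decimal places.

3.932

Cells: a = 1399, b = 296, c = 479, d = 1050.
OR = (1399·1050)/(296·479) = 1468950/141784 = 10.36048
Risk in exposed = 1399/1695 = 0.82537; risk in unexposed = 479/1529 = 0.31328; RR = 2.63463
OR/RR = 10.36048 / 2.63463 = 3.93242
The outcome is not rare, so the OR lies further from 1 than the RR.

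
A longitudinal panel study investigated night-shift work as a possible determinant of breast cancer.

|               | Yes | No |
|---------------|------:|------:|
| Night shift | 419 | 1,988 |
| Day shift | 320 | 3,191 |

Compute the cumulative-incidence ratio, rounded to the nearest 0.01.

1.91

Cells: a = 419, b = 1988, c = 320, d = 3191.
Risk in exposed = 419/2407 = 0.17408; risk in unexposed = 320/3511 = 0.09114.
RR = 0.17408 / 0.09114 = 1.90994
The risk among the exposed is 1.91 times that among the unexposed.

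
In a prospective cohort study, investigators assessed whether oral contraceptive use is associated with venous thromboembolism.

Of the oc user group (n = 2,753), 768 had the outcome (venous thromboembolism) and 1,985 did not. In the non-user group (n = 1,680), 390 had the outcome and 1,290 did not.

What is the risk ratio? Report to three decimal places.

1.202

From the description: a = 768, b = 1985, c = 390, d = 1290.
Risk in exposed = 768/2753 = 0.27897; risk in unexposed = 390/1680 = 0.23214.
RR = 0.27897 / 0.23214 = 1.20171
The risk among the exposed is 1.20 times that among the unexposed.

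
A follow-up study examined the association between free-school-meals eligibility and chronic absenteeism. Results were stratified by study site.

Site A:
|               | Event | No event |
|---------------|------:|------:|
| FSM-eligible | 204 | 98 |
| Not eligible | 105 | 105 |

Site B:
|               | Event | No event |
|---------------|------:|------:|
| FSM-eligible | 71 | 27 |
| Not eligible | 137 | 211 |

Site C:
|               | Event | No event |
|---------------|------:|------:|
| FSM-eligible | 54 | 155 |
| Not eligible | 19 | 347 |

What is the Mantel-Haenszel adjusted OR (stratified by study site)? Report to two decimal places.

OR_MH = Σ(aᵢdᵢ/nᵢ) / Σ(bᵢcᵢ/nᵢ), where nᵢ is the stratum total.
Stratum 1 (Site A): n = 512; a·d/n = 204·105/512 = 41.8359; b·c/n = 98·105/512 = 20.0977
Stratum 2 (Site B): n = 446; a·d/n = 71·211/446 = 33.5897; b·c/n = 27·137/446 = 8.2937
Stratum 3 (Site C): n = 575; a·d/n = 54·347/575 = 32.5878; b·c/n = 155·19/575 = 5.1217
OR_MH = (41.8359 + 33.5897 + 32.5878) / (20.0977 + 8.2937 + 5.1217) = 108.0134 / 33.5131 = 3.22302

3.22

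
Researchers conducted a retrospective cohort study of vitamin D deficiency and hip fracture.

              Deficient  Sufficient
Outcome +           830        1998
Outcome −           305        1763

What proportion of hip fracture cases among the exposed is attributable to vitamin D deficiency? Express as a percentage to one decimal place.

27.4

Reading the table with exposure as columns: a = 830 (Deficient, case), b = 305 (Deficient, non-case), c = 1998 (Sufficient, case), d = 1763.
Risk in exposed = 830/1135 = 0.73128; risk in unexposed = 1998/3761 = 0.53124.
RR = 0.73128/0.53124 = 1.37654
AR% = (RR − 1)/RR × 100 = (1.37654 − 1)/1.37654 × 100 = 27.3543%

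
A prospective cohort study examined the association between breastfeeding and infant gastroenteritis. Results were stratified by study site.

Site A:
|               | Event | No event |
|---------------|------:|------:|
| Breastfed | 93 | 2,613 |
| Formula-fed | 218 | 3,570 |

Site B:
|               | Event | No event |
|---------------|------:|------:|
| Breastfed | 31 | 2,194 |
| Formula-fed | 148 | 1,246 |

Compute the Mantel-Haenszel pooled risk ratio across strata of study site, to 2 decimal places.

RR_MH = Σ(aᵢ·n₀ᵢ/nᵢ) / Σ(cᵢ·n₁ᵢ/nᵢ), with n₁ᵢ = aᵢ+bᵢ (exposed), n₀ᵢ = cᵢ+dᵢ (unexposed), nᵢ = n₁ᵢ+n₀ᵢ.
Stratum 1 (Site A): n₁ = 2706, n₀ = 3788, n = 6494; a·n₀/n = 93·3788/6494 = 54.2476; c·n₁/n = 218·2706/6494 = 90.8389
Stratum 2 (Site B): n₁ = 2225, n₀ = 1394, n = 3619; a·n₀/n = 31·1394/3619 = 11.9409; c·n₁/n = 148·2225/3619 = 90.9920
RR_MH = (54.2476 + 11.9409) / (90.8389 + 90.9920) = 66.1885 / 181.8309 = 0.36401

0.36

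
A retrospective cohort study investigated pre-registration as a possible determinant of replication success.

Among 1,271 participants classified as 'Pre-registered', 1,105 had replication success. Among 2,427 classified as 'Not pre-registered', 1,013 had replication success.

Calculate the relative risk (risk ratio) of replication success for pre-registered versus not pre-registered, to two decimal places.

2.08

From the description: a = 1105, b = 166, c = 1013, d = 1414.
Risk in exposed = 1105/1271 = 0.86939; risk in unexposed = 1013/2427 = 0.41739.
RR = 0.86939 / 0.41739 = 2.08294
The risk among the exposed is 2.08 times that among the unexposed.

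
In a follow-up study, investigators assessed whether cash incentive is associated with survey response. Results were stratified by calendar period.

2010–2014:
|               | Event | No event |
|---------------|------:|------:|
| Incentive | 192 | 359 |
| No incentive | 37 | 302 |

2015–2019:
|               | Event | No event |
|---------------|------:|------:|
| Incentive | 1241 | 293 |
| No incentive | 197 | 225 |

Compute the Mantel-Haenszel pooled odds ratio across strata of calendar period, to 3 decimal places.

OR_MH = Σ(aᵢdᵢ/nᵢ) / Σ(bᵢcᵢ/nᵢ), where nᵢ is the stratum total.
Stratum 1 (2010–2014): n = 890; a·d/n = 192·302/890 = 65.1506; b·c/n = 359·37/890 = 14.9247
Stratum 2 (2015–2019): n = 1956; a·d/n = 1241·225/1956 = 142.7531; b·c/n = 293·197/1956 = 29.5097
OR_MH = (65.1506 + 142.7531) / (14.9247 + 29.5097) = 207.9036 / 44.4344 = 4.67889

4.679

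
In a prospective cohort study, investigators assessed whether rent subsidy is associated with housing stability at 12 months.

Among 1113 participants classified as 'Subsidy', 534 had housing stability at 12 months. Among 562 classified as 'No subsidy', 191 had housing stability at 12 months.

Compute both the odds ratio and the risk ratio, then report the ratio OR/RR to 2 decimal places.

From the description: a = 534, b = 579, c = 191, d = 371.
OR = (534·371)/(579·191) = 198114/110589 = 1.79144
Risk in exposed = 534/1113 = 0.47978; risk in unexposed = 191/562 = 0.33986; RR = 1.41172
OR/RR = 1.79144 / 1.41172 = 1.26898
The outcome is not rare, so the OR lies further from 1 than the RR.

1.27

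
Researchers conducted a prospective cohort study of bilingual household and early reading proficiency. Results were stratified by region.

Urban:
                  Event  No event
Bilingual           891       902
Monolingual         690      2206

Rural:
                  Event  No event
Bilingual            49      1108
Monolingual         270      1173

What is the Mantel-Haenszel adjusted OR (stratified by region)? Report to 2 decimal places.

1.78

OR_MH = Σ(aᵢdᵢ/nᵢ) / Σ(bᵢcᵢ/nᵢ), where nᵢ is the stratum total.
Stratum 1 (Urban): n = 4689; a·d/n = 891·2206/4689 = 419.1823; b·c/n = 902·690/4689 = 132.7319
Stratum 2 (Rural): n = 2600; a·d/n = 49·1173/2600 = 22.1065; b·c/n = 1108·270/2600 = 115.0615
OR_MH = (419.1823 + 22.1065) / (132.7319 + 115.0615) = 441.2889 / 247.7935 = 1.78087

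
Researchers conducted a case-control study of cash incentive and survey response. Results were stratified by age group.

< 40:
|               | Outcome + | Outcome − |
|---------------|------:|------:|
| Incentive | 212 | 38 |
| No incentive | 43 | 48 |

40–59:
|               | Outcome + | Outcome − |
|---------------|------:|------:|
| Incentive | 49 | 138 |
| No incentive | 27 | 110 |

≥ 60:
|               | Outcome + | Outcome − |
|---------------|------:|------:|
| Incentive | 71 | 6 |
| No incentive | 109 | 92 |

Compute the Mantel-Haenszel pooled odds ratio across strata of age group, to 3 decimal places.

3.753

OR_MH = Σ(aᵢdᵢ/nᵢ) / Σ(bᵢcᵢ/nᵢ), where nᵢ is the stratum total.
Stratum 1 (< 40): n = 341; a·d/n = 212·48/341 = 29.8416; b·c/n = 38·43/341 = 4.7918
Stratum 2 (40–59): n = 324; a·d/n = 49·110/324 = 16.6358; b·c/n = 138·27/324 = 11.5000
Stratum 3 (≥ 60): n = 278; a·d/n = 71·92/278 = 23.4964; b·c/n = 6·109/278 = 2.3525
OR_MH = (29.8416 + 16.6358 + 23.4964) / (4.7918 + 11.5000 + 2.3525) = 69.9738 / 18.6443 = 3.75309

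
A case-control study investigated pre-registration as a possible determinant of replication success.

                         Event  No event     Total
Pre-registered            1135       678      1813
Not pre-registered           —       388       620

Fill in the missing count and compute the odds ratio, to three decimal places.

The missing cell is in the unexposed row: 620 − 388 = 232.
So a = 1135, b = 678, c = 232, d = 388.
OR = (a·d)/(b·c) = (1135 × 388) / (678 × 232) = 440380 / 157296 = 2.79969

2.800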